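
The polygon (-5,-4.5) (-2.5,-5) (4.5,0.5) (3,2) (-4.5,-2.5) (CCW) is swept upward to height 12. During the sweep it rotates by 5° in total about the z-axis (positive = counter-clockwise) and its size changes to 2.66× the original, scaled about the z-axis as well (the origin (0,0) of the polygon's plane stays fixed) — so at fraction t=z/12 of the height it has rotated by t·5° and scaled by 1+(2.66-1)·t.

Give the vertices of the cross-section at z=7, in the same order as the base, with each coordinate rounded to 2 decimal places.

Cross-section at z=7: (-9.38,-9.35) (-4.41,-10.08) (8.80,1.43) (5.70,4.23) (-8.60,-5.37)

t = z/height = 7/12 = 0.583333
s = 1 + (scale-1)·z/height = 1 + (2.66-1)·7/12 = 1.968333
θ = twist·z/height = 5°·7/12 = 2.9167° = 0.050905 rad
cos θ = 0.998705, sin θ = 0.050883 (intermediates below are computed at full precision and shown rounded to 5 d.p.)
v1: (-5,-4.5) → rotate → (-4.76455,-4.74859) → ×s → (-9.37822,-9.34680) → (-9.38,-9.35)
v2: (-2.5,-5) → rotate → (-2.24234,-5.12073) → ×s → (-4.41368,-10.07931) → (-4.41,-10.08)
v3: (4.5,0.5) → rotate → (4.46873,0.72833) → ×s → (8.79595,1.43359) → (8.80,1.43)
v4: (3,2) → rotate → (2.89435,2.15006) → ×s → (5.69704,4.23203) → (5.70,4.23)
v5: (-4.5,-2.5) → rotate → (-4.36696,-2.72574) → ×s → (-8.59564,-5.36516) → (-8.60,-5.37)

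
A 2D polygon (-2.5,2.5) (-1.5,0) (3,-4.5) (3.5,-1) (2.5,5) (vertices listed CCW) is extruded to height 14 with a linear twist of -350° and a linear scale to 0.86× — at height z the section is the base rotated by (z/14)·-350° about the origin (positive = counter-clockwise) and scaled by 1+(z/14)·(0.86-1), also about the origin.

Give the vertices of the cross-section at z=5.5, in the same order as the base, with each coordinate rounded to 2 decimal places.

t = z/height = 5.5/14 = 0.392857
s = 1 + (scale-1)·z/height = 1 + (0.86-1)·5.5/14 = 0.945000
θ = twist·z/height = -350°·5.5/14 = -137.5000° = -2.399828 rad
cos θ = -0.737277, sin θ = -0.675590 (intermediates below are computed at full precision and shown rounded to 5 d.p.)
v1: (-2.5,2.5) → rotate → (3.53217,-0.15422) → ×s → (3.33790,-0.14574) → (3.34,-0.15)
v2: (-1.5,0) → rotate → (1.10592,1.01339) → ×s → (1.04509,0.95765) → (1.05,0.96)
v3: (3,-4.5) → rotate → (-5.25199,1.29098) → ×s → (-4.96313,1.21997) → (-4.96,1.22)
v4: (3.5,-1) → rotate → (-3.25606,-1.62729) → ×s → (-3.07698,-1.53779) → (-3.08,-1.54)
v5: (2.5,5) → rotate → (1.53476,-5.37536) → ×s → (1.45035,-5.07972) → (1.45,-5.08)

Cross-section at z=5.5: (3.34,-0.15) (1.05,0.96) (-4.96,1.22) (-3.08,-1.54) (1.45,-5.08)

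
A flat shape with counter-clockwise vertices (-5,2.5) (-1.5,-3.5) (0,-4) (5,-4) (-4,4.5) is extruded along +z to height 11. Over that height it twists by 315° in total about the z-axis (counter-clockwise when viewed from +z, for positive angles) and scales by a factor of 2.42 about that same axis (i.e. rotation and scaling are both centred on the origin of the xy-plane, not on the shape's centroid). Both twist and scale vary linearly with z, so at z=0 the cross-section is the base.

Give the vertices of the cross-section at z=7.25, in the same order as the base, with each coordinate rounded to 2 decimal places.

Cross-section at z=7.25: (10.82,0.20) (-0.57,7.35) (-3.59,6.86) (-12.17,2.38) (10.90,-4.13)

t = z/height = 7.25/11 = 0.659091
s = 1 + (scale-1)·z/height = 1 + (2.42-1)·7.25/11 = 1.935909
θ = twist·z/height = 315°·7.25/11 = 207.6136° = 3.623542 rad
cos θ = -0.886093, sin θ = -0.463507 (intermediates below are computed at full precision and shown rounded to 5 d.p.)
v1: (-5,2.5) → rotate → (5.58923,0.10230) → ×s → (10.82025,0.19805) → (10.82,0.20)
v2: (-1.5,-3.5) → rotate → (-0.29313,3.79659) → ×s → (-0.56748,7.34985) → (-0.57,7.35)
v3: (0,-4) → rotate → (-1.85403,3.54437) → ×s → (-3.58923,6.86158) → (-3.59,6.86)
v4: (5,-4) → rotate → (-6.28449,1.22684) → ×s → (-12.16621,2.37505) → (-12.17,2.38)
v5: (-4,4.5) → rotate → (5.63015,-2.13339) → ×s → (10.89947,-4.13005) → (10.90,-4.13)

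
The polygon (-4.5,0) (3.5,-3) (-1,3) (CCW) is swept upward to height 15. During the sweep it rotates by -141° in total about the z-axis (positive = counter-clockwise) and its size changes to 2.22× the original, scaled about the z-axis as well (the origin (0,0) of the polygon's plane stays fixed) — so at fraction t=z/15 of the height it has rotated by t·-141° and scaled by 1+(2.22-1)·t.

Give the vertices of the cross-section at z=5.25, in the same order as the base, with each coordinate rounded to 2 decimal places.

Cross-section at z=5.25: (-4.18,4.87) (0.01,-6.58) (2.32,3.87)

t = z/height = 5.25/15 = 0.35
s = 1 + (scale-1)·z/height = 1 + (2.22-1)·5.25/15 = 1.427000
θ = twist·z/height = -141°·5.25/15 = -49.3500° = -0.861320 rad
cos θ = 0.651437, sin θ = -0.758703 (intermediates below are computed at full precision and shown rounded to 5 d.p.)
v1: (-4.5,0) → rotate → (-2.93146,3.41416) → ×s → (-4.18320,4.87201) → (-4.18,4.87)
v2: (3.5,-3) → rotate → (0.00392,-4.60977) → ×s → (0.00559,-6.57814) → (0.01,-6.58)
v3: (-1,3) → rotate → (1.62467,2.71301) → ×s → (2.31841,3.87147) → (2.32,3.87)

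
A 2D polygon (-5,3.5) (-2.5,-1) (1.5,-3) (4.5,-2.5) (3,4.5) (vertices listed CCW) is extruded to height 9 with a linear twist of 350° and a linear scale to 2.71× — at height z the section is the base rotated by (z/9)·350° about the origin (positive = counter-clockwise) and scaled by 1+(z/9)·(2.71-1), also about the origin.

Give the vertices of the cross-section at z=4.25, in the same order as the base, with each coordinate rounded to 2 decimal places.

Cross-section at z=4.25: (7.13,-8.42) (4.83,0.60) (-1.24,5.93) (-6.72,6.44) (-7.31,-6.49)

t = z/height = 4.25/9 = 0.472222
s = 1 + (scale-1)·z/height = 1 + (2.71-1)·4.25/9 = 1.807500
θ = twist·z/height = 350°·4.25/9 = 165.2778° = 2.884641 rad
cos θ = -0.967169, sin θ = 0.254133 (intermediates below are computed at full precision and shown rounded to 5 d.p.)
v1: (-5,3.5) → rotate → (3.94638,-4.65576) → ×s → (7.13308,-8.41528) → (7.13,-8.42)
v2: (-2.5,-1) → rotate → (2.67206,0.33184) → ×s → (4.82974,0.59979) → (4.83,0.60)
v3: (1.5,-3) → rotate → (-0.68835,3.28271) → ×s → (-1.24420,5.93349) → (-1.24,5.93)
v4: (4.5,-2.5) → rotate → (-3.71693,3.56152) → ×s → (-6.71835,6.43745) → (-6.72,6.44)
v5: (3,4.5) → rotate → (-4.04511,-3.58986) → ×s → (-7.31153,-6.48868) → (-7.31,-6.49)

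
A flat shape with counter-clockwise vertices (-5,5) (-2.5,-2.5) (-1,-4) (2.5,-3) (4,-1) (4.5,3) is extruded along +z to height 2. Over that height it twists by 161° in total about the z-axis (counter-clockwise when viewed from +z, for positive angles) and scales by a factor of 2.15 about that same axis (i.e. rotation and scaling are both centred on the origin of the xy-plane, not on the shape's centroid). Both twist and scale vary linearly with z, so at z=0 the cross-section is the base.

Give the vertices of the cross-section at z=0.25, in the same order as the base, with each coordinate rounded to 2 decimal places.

t = z/height = 0.25/2 = 0.125
s = 1 + (scale-1)·z/height = 1 + (2.15-1)·0.25/2 = 1.143750
θ = twist·z/height = 161°·0.25/2 = 20.1250° = 0.351248 rad
cos θ = 0.938944, sin θ = 0.344069 (intermediates below are computed at full precision and shown rounded to 5 d.p.)
v1: (-5,5) → rotate → (-6.41507,2.97437) → ×s → (-7.33723,3.40194) → (-7.34,3.40)
v2: (-2.5,-2.5) → rotate → (-1.48719,-3.20753) → ×s → (-1.70097,-3.66862) → (-1.70,-3.67)
v3: (-1,-4) → rotate → (0.43733,-4.09985) → ×s → (0.50020,-4.68920) → (0.50,-4.69)
v4: (2.5,-3) → rotate → (3.37957,-1.95666) → ×s → (3.86538,-2.23793) → (3.87,-2.24)
v5: (4,-1) → rotate → (4.09985,0.43733) → ×s → (4.68920,0.50020) → (4.69,0.50)
v6: (4.5,3) → rotate → (3.19304,4.36515) → ×s → (3.65204,4.99263) → (3.65,4.99)

Cross-section at z=0.25: (-7.34,3.40) (-1.70,-3.67) (0.50,-4.69) (3.87,-2.24) (4.69,0.50) (3.65,4.99)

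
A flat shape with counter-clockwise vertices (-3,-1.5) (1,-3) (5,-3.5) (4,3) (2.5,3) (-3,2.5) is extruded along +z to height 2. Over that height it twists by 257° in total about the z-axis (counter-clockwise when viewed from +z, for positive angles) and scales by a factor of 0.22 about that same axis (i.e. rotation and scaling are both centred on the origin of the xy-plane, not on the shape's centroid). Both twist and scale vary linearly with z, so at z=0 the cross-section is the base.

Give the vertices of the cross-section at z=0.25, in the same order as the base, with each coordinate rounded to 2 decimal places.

t = z/height = 0.25/2 = 0.125
s = 1 + (scale-1)·z/height = 1 + (0.22-1)·0.25/2 = 0.902500
θ = twist·z/height = 257°·0.25/2 = 32.1250° = 0.560687 rad
cos θ = 0.846890, sin θ = 0.531768 (intermediates below are computed at full precision and shown rounded to 5 d.p.)
v1: (-3,-1.5) → rotate → (-1.74302,-2.86564) → ×s → (-1.57307,-2.58624) → (-1.57,-2.59)
v2: (1,-3) → rotate → (2.44219,-2.00890) → ×s → (2.20408,-1.81303) → (2.20,-1.81)
v3: (5,-3.5) → rotate → (6.09564,-0.30527) → ×s → (5.50131,-0.27551) → (5.50,-0.28)
v4: (4,3) → rotate → (1.79226,4.66774) → ×s → (1.61751,4.21264) → (1.62,4.21)
v5: (2.5,3) → rotate → (0.52192,3.87009) → ×s → (0.47103,3.49276) → (0.47,3.49)
v6: (-3,2.5) → rotate → (-3.87009,0.52192) → ×s → (-3.49276,0.47103) → (-3.49,0.47)

Cross-section at z=0.25: (-1.57,-2.59) (2.20,-1.81) (5.50,-0.28) (1.62,4.21) (0.47,3.49) (-3.49,0.47)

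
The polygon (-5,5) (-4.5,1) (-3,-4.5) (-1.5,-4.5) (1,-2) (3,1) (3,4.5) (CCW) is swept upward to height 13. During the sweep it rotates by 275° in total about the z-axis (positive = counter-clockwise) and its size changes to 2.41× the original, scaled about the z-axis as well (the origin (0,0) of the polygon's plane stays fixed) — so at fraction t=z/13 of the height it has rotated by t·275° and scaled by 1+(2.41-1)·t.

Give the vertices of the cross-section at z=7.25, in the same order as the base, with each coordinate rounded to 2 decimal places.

t = z/height = 7.25/13 = 0.557692
s = 1 + (scale-1)·z/height = 1 + (2.41-1)·7.25/13 = 1.786346
θ = twist·z/height = 275°·7.25/13 = 153.3654° = 2.676731 rad
cos θ = -0.893884, sin θ = 0.448299 (intermediates below are computed at full precision and shown rounded to 5 d.p.)
v1: (-5,5) → rotate → (2.22792,-6.71091) → ×s → (3.97984,-11.98802) → (3.98,-11.99)
v2: (-4.5,1) → rotate → (3.57418,-2.91123) → ×s → (6.38472,-5.20046) → (6.38,-5.20)
v3: (-3,-4.5) → rotate → (4.69900,2.67758) → ×s → (8.39404,4.78308) → (8.39,4.78)
v4: (-1.5,-4.5) → rotate → (3.35817,3.35003) → ×s → (5.99886,5.98431) → (6.00,5.98)
v5: (1,-2) → rotate → (0.00271,2.23607) → ×s → (0.00485,3.99439) → (0.00,3.99)
v6: (3,1) → rotate → (-3.12995,0.45101) → ×s → (-5.59117,0.80567) → (-5.59,0.81)
v7: (3,4.5) → rotate → (-4.69900,-2.67758) → ×s → (-8.39404,-4.78308) → (-8.39,-4.78)

Cross-section at z=7.25: (3.98,-11.99) (6.38,-5.20) (8.39,4.78) (6.00,5.98) (0.00,3.99) (-5.59,0.81) (-8.39,-4.78)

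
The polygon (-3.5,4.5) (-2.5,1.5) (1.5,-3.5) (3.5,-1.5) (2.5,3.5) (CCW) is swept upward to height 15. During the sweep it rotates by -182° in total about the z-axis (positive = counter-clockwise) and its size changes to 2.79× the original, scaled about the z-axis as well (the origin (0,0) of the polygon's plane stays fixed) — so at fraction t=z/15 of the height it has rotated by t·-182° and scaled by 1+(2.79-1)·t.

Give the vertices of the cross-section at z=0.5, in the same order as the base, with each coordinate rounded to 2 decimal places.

Cross-section at z=0.5: (-3.18,5.13) (-2.47,1.86) (1.19,-3.86) (3.52,-1.97) (3.03,3.41)

t = z/height = 0.5/15 = 0.0333333
s = 1 + (scale-1)·z/height = 1 + (2.79-1)·0.5/15 = 1.059667
θ = twist·z/height = -182°·0.5/15 = -6.0667° = -0.105883 rad
cos θ = 0.994400, sin θ = -0.105686 (intermediates below are computed at full precision and shown rounded to 5 d.p.)
v1: (-3.5,4.5) → rotate → (-3.00481,4.84470) → ×s → (-3.18410,5.13376) → (-3.18,5.13)
v2: (-2.5,1.5) → rotate → (-2.32747,1.75581) → ×s → (-2.46634,1.86058) → (-2.47,1.86)
v3: (1.5,-3.5) → rotate → (1.12170,-3.63893) → ×s → (1.18863,-3.85605) → (1.19,-3.86)
v4: (3.5,-1.5) → rotate → (3.32187,-1.86150) → ×s → (3.52008,-1.97257) → (3.52,-1.97)
v5: (2.5,3.5) → rotate → (2.85590,3.21618) → ×s → (3.02630,3.40808) → (3.03,3.41)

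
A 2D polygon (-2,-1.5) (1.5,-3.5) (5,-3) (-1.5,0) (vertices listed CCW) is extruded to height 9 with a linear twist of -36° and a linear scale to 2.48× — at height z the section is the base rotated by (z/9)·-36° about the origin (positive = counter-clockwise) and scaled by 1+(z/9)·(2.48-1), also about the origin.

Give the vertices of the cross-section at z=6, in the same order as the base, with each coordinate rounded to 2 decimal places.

Cross-section at z=6: (-4.84,-1.11) (-0.11,-7.56) (6.65,-9.48) (-2.72,1.21)

t = z/height = 6/9 = 0.666667
s = 1 + (scale-1)·z/height = 1 + (2.48-1)·6/9 = 1.986667
θ = twist·z/height = -36°·6/9 = -24.0000° = -0.418879 rad
cos θ = 0.913545, sin θ = -0.406737 (intermediates below are computed at full precision and shown rounded to 5 d.p.)
v1: (-2,-1.5) → rotate → (-2.43720,-0.55684) → ×s → (-4.84190,-1.10627) → (-4.84,-1.11)
v2: (1.5,-3.5) → rotate → (-0.05326,-3.80751) → ×s → (-0.10581,-7.56426) → (-0.11,-7.56)
v3: (5,-3) → rotate → (3.34752,-4.77432) → ×s → (6.65040,-9.48498) → (6.65,-9.48)
v4: (-1.5,0) → rotate → (-1.37032,0.61010) → ×s → (-2.72237,1.21208) → (-2.72,1.21)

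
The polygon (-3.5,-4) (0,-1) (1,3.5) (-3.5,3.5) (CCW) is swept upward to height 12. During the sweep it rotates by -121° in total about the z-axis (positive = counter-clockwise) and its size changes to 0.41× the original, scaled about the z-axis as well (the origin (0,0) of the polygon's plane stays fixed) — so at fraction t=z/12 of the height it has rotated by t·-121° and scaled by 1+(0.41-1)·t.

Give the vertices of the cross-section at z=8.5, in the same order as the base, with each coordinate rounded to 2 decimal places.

Cross-section at z=8.5: (-2.47,1.86) (-0.58,-0.04) (2.08,-0.43) (1.88,2.18)

t = z/height = 8.5/12 = 0.708333
s = 1 + (scale-1)·z/height = 1 + (0.41-1)·8.5/12 = 0.582083
θ = twist·z/height = -121°·8.5/12 = -85.7083° = -1.495893 rad
cos θ = 0.074834, sin θ = -0.997196 (intermediates below are computed at full precision and shown rounded to 5 d.p.)
v1: (-3.5,-4) → rotate → (-4.25070,3.19085) → ×s → (-2.47426,1.85734) → (-2.47,1.86)
v2: (0,-1) → rotate → (-0.99720,-0.07483) → ×s → (-0.58045,-0.04356) → (-0.58,-0.04)
v3: (1,3.5) → rotate → (3.56502,-0.73528) → ×s → (2.07514,-0.42799) → (2.08,-0.43)
v4: (-3.5,3.5) → rotate → (3.22827,3.75210) → ×s → (1.87912,2.18404) → (1.88,2.18)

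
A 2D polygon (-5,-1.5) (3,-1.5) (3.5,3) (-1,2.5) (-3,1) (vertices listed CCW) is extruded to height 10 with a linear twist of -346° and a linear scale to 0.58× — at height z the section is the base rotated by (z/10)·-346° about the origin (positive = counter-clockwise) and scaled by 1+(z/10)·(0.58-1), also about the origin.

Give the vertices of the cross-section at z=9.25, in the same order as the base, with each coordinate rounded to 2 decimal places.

t = z/height = 9.25/10 = 0.925
s = 1 + (scale-1)·z/height = 1 + (0.58-1)·9.25/10 = 0.611500
θ = twist·z/height = -346°·9.25/10 = -320.0500° = -5.585926 rad
cos θ = 0.766605, sin θ = 0.642119 (intermediates below are computed at full precision and shown rounded to 5 d.p.)
v1: (-5,-1.5) → rotate → (-2.86985,-4.36050) → ×s → (-1.75491,-2.66645) → (-1.75,-2.67)
v2: (3,-1.5) → rotate → (3.26299,0.77645) → ×s → (1.99532,0.47480) → (2.00,0.47)
v3: (3.5,3) → rotate → (0.75676,4.54723) → ×s → (0.46276,2.78063) → (0.46,2.78)
v4: (-1,2.5) → rotate → (-2.37190,1.27439) → ×s → (-1.45042,0.77929) → (-1.45,0.78)
v5: (-3,1) → rotate → (-2.94193,-1.15975) → ×s → (-1.79899,-0.70919) → (-1.80,-0.71)

Cross-section at z=9.25: (-1.75,-2.67) (2.00,0.47) (0.46,2.78) (-1.45,0.78) (-1.80,-0.71)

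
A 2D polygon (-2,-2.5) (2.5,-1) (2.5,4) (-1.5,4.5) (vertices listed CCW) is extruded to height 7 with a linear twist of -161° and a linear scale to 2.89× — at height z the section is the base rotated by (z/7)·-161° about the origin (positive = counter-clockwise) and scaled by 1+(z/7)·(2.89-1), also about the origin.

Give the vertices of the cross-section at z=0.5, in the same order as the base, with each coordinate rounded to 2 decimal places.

t = z/height = 0.5/7 = 0.0714286
s = 1 + (scale-1)·z/height = 1 + (2.89-1)·0.5/7 = 1.135000
θ = twist·z/height = -161°·0.5/7 = -11.5000° = -0.200713 rad
cos θ = 0.979925, sin θ = -0.199368 (intermediates below are computed at full precision and shown rounded to 5 d.p.)
v1: (-2,-2.5) → rotate → (-2.45827,-2.05108) → ×s → (-2.79014,-2.32797) → (-2.79,-2.33)
v2: (2.5,-1) → rotate → (2.25044,-1.47834) → ×s → (2.55425,-1.67792) → (2.55,-1.68)
v3: (2.5,4) → rotate → (3.24728,3.42128) → ×s → (3.68567,3.88315) → (3.69,3.88)
v4: (-1.5,4.5) → rotate → (-0.57273,4.70871) → ×s → (-0.65005,5.34439) → (-0.65,5.34)

Cross-section at z=0.5: (-2.79,-2.33) (2.55,-1.68) (3.69,3.88) (-0.65,5.34)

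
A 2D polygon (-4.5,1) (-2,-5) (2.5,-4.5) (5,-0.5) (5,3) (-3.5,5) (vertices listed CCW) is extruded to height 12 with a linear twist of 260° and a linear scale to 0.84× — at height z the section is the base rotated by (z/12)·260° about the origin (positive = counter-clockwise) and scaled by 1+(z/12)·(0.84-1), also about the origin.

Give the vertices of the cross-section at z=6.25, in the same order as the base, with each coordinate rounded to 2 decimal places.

t = z/height = 6.25/12 = 0.520833
s = 1 + (scale-1)·z/height = 1 + (0.84-1)·6.25/12 = 0.916667
θ = twist·z/height = 260°·6.25/12 = 135.4167° = 2.363467 rad
cos θ = -0.712230, sin θ = 0.701946 (intermediates below are computed at full precision and shown rounded to 5 d.p.)
v1: (-4.5,1) → rotate → (2.50309,-3.87099) → ×s → (2.29450,-3.54840) → (2.29,-3.55)
v2: (-2,-5) → rotate → (4.93419,2.15726) → ×s → (4.52301,1.97749) → (4.52,1.98)
v3: (2.5,-4.5) → rotate → (1.37818,4.95990) → ×s → (1.26333,4.54658) → (1.26,4.55)
v4: (5,-0.5) → rotate → (-3.21018,3.86584) → ×s → (-2.94266,3.54369) → (-2.94,3.54)
v5: (5,3) → rotate → (-5.66699,1.37304) → ×s → (-5.19474,1.25862) → (-5.19,1.26)
v6: (-3.5,5) → rotate → (-1.01692,-6.01796) → ×s → (-0.93218,-5.51647) → (-0.93,-5.52)

Cross-section at z=6.25: (2.29,-3.55) (4.52,1.98) (1.26,4.55) (-2.94,3.54) (-5.19,1.26) (-0.93,-5.52)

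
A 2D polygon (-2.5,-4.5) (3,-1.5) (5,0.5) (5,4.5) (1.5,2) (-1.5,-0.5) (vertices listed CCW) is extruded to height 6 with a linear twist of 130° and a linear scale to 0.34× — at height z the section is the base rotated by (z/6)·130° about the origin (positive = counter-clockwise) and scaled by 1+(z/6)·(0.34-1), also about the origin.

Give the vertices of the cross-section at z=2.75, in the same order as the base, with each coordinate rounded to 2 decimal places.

Cross-section at z=2.75: (1.82,-3.09) (1.96,1.27) (1.46,3.18) (-0.94,4.60) (-0.67,1.61) (-0.23,-1.08)

t = z/height = 2.75/6 = 0.458333
s = 1 + (scale-1)·z/height = 1 + (0.34-1)·2.75/6 = 0.697500
θ = twist·z/height = 130°·2.75/6 = 59.5833° = 1.039925 rad
cos θ = 0.506285, sin θ = 0.862366 (intermediates below are computed at full precision and shown rounded to 5 d.p.)
v1: (-2.5,-4.5) → rotate → (2.61494,-4.43420) → ×s → (1.82392,-3.09285) → (1.82,-3.09)
v2: (3,-1.5) → rotate → (2.81240,1.82767) → ×s → (1.96165,1.27480) → (1.96,1.27)
v3: (5,0.5) → rotate → (2.10024,4.56497) → ×s → (1.46492,3.18407) → (1.46,3.18)
v4: (5,4.5) → rotate → (-1.34923,6.59011) → ×s → (-0.94108,4.59660) → (-0.94,4.60)
v5: (1.5,2) → rotate → (-0.96531,2.30612) → ×s → (-0.67330,1.60852) → (-0.67,1.61)
v6: (-1.5,-0.5) → rotate → (-0.32824,-1.54669) → ×s → (-0.22895,-1.07882) → (-0.23,-1.08)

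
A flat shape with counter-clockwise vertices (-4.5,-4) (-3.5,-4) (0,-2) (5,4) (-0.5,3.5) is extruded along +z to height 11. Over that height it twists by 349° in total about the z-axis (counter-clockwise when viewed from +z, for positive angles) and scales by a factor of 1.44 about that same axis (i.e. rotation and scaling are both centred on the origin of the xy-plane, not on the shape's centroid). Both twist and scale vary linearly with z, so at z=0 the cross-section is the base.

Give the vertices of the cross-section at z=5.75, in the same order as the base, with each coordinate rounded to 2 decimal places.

t = z/height = 5.75/11 = 0.522727
s = 1 + (scale-1)·z/height = 1 + (1.44-1)·5.75/11 = 1.230000
θ = twist·z/height = 349°·5.75/11 = 182.4318° = 3.184036 rad
cos θ = -0.999099, sin θ = -0.042430 (intermediates below are computed at full precision and shown rounded to 5 d.p.)
v1: (-4.5,-4) → rotate → (4.32623,4.18733) → ×s → (5.32126,5.15042) → (5.32,5.15)
v2: (-3.5,-4) → rotate → (3.32713,4.14490) → ×s → (4.09236,5.09823) → (4.09,5.10)
v3: (0,-2) → rotate → (-0.08486,1.99820) → ×s → (-0.10438,2.45778) → (-0.10,2.46)
v4: (5,4) → rotate → (-4.82578,-4.20855) → ×s → (-5.93570,-5.17652) → (-5.94,-5.18)
v5: (-0.5,3.5) → rotate → (0.64806,-3.47563) → ×s → (0.79711,-4.27503) → (0.80,-4.28)

Cross-section at z=5.75: (5.32,5.15) (4.09,5.10) (-0.10,2.46) (-5.94,-5.18) (0.80,-4.28)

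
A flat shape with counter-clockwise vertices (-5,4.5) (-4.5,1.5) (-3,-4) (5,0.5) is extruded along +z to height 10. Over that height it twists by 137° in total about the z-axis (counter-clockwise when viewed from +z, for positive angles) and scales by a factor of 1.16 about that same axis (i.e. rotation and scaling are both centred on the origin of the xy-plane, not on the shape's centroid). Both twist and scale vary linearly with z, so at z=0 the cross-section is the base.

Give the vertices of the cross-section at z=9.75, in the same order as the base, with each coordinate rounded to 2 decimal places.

t = z/height = 9.75/10 = 0.975
s = 1 + (scale-1)·z/height = 1 + (1.16-1)·9.75/10 = 1.156000
θ = twist·z/height = 137°·9.75/10 = 133.5750° = 2.331324 rad
cos θ = -0.689303, sin θ = 0.724473 (intermediates below are computed at full precision and shown rounded to 5 d.p.)
v1: (-5,4.5) → rotate → (0.18639,-6.72423) → ×s → (0.21547,-7.77321) → (0.22,-7.77)
v2: (-4.5,1.5) → rotate → (2.01516,-4.29408) → ×s → (2.32952,-4.96396) → (2.33,-4.96)
v3: (-3,-4) → rotate → (4.96580,0.58380) → ×s → (5.74047,0.67487) → (5.74,0.67)
v4: (5,0.5) → rotate → (-3.80875,3.27771) → ×s → (-4.40292,3.78903) → (-4.40,3.79)

Cross-section at z=9.75: (0.22,-7.77) (2.33,-4.96) (5.74,0.67) (-4.40,3.79)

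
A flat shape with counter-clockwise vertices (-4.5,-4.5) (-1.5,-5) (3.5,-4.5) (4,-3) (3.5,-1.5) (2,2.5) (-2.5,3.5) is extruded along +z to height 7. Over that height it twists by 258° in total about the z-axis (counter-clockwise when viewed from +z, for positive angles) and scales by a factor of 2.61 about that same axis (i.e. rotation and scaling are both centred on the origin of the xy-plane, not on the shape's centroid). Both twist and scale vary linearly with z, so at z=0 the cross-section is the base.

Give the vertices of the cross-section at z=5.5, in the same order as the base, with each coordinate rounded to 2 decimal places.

Cross-section at z=5.5: (5.47,13.34) (-1.24,11.76) (-11.25,6.34) (-10.98,2.77) (-8.62,0.07) (-1.99,-6.97) (8.28,-5.13)

t = z/height = 5.5/7 = 0.785714
s = 1 + (scale-1)·z/height = 1 + (2.61-1)·5.5/7 = 2.265000
θ = twist·z/height = 258°·5.5/7 = 202.7143° = 3.538032 rad
cos θ = -0.922442, sin θ = -0.386136 (intermediates below are computed at full precision and shown rounded to 5 d.p.)
v1: (-4.5,-4.5) → rotate → (2.41338,5.88860) → ×s → (5.46630,13.33768) → (5.47,13.34)
v2: (-1.5,-5) → rotate → (-0.54702,5.19141) → ×s → (-1.23899,11.75855) → (-1.24,11.76)
v3: (3.5,-4.5) → rotate → (-4.96616,2.79951) → ×s → (-11.24835,6.34089) → (-11.25,6.34)
v4: (4,-3) → rotate → (-4.84818,1.22278) → ×s → (-10.98112,2.76960) → (-10.98,2.77)
v5: (3.5,-1.5) → rotate → (-3.80775,0.03219) → ×s → (-8.62455,0.07290) → (-8.62,0.07)
v6: (2,2.5) → rotate → (-0.87954,-3.07838) → ×s → (-1.99217,-6.97252) → (-1.99,-6.97)
v7: (-2.5,3.5) → rotate → (3.65758,-2.26321) → ×s → (8.28442,-5.12616) → (8.28,-5.13)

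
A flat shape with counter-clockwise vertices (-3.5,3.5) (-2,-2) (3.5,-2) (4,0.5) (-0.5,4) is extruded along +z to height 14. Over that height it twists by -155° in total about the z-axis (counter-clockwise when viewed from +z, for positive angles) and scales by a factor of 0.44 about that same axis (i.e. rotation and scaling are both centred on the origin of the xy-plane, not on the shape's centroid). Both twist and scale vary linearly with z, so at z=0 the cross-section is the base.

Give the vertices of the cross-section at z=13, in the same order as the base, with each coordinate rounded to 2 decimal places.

Cross-section at z=13: (2.35,-0.37) (0.21,1.34) (-1.92,-0.21) (-1.41,-1.32) (1.32,-1.41)

t = z/height = 13/14 = 0.928571
s = 1 + (scale-1)·z/height = 1 + (0.44-1)·13/14 = 0.480000
θ = twist·z/height = -155°·13/14 = -143.9286° = -2.512027 rad
cos θ = -0.808284, sin θ = -0.588793 (intermediates below are computed at full precision and shown rounded to 5 d.p.)
v1: (-3.5,3.5) → rotate → (4.88977,-0.76822) → ×s → (2.34709,-0.36874) → (2.35,-0.37)
v2: (-2,-2) → rotate → (0.43898,2.79415) → ×s → (0.21071,1.34119) → (0.21,1.34)
v3: (3.5,-2) → rotate → (-4.00658,-0.44421) → ×s → (-1.92316,-0.21322) → (-1.92,-0.21)
v4: (4,0.5) → rotate → (-2.93874,-2.75932) → ×s → (-1.41059,-1.32447) → (-1.41,-1.32)
v5: (-0.5,4) → rotate → (2.75932,-2.93874) → ×s → (1.32447,-1.41059) → (1.32,-1.41)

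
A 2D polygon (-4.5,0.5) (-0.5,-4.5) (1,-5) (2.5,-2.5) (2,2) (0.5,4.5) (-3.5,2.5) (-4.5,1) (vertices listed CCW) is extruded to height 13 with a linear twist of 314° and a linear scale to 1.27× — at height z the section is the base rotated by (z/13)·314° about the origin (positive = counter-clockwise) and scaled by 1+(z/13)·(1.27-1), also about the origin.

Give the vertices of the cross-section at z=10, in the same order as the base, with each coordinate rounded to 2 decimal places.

Cross-section at z=10: (3.12,4.49) (-4.49,3.12) (-5.88,1.82) (-4.09,-1.22) (0.97,-3.27) (4.49,-3.12) (4.67,2.28) (3.65,4.20)

t = z/height = 10/13 = 0.769231
s = 1 + (scale-1)·z/height = 1 + (1.27-1)·10/13 = 1.207692
θ = twist·z/height = 314°·10/13 = 241.5385° = 4.215641 rad
cos θ = -0.476569, sin θ = -0.879137 (intermediates below are computed at full precision and shown rounded to 5 d.p.)
v1: (-4.5,0.5) → rotate → (2.58413,3.71783) → ×s → (3.12083,4.49000) → (3.12,4.49)
v2: (-0.5,-4.5) → rotate → (-3.71783,2.58413) → ×s → (-4.49000,3.12083) → (-4.49,3.12)
v3: (1,-5) → rotate → (-4.87225,1.50371) → ×s → (-5.88418,1.81601) → (-5.88,1.82)
v4: (2.5,-2.5) → rotate → (-3.38926,-1.00642) → ×s → (-4.09319,-1.21545) → (-4.09,-1.22)
v5: (2,2) → rotate → (0.80514,-2.71141) → ×s → (0.97236,-3.27455) → (0.97,-3.27)
v6: (0.5,4.5) → rotate → (3.71783,-2.58413) → ×s → (4.49000,-3.12083) → (4.49,-3.12)
v7: (-3.5,2.5) → rotate → (3.86583,1.88556) → ×s → (4.66874,2.27717) → (4.67,2.28)
v8: (-4.5,1) → rotate → (3.02370,3.47955) → ×s → (3.65169,4.20222) → (3.65,4.20)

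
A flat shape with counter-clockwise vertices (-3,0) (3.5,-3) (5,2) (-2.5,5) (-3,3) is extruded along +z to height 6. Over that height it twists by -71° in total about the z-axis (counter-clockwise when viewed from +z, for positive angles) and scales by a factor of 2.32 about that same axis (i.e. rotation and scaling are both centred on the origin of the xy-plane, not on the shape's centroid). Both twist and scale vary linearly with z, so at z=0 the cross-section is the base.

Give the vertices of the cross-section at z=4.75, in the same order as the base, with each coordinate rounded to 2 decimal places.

Cross-section at z=4.75: (-3.41,5.10) (-1.12,-9.36) (9.09,-6.22) (5.65,9.94) (1.69,8.51)

t = z/height = 4.75/6 = 0.791667
s = 1 + (scale-1)·z/height = 1 + (2.32-1)·4.75/6 = 2.045000
θ = twist·z/height = -71°·4.75/6 = -56.2083° = -0.981020 rad
cos θ = 0.556175, sin θ = -0.831065 (intermediates below are computed at full precision and shown rounded to 5 d.p.)
v1: (-3,0) → rotate → (-1.66852,2.49320) → ×s → (-3.41213,5.09859) → (-3.41,5.10)
v2: (3.5,-3) → rotate → (-0.54658,-4.57725) → ×s → (-1.11777,-9.36048) → (-1.12,-9.36)
v3: (5,2) → rotate → (4.44300,-3.04298) → ×s → (9.08594,-6.22289) → (9.09,-6.22)
v4: (-2.5,5) → rotate → (2.76489,4.85854) → ×s → (5.65420,9.93571) → (5.65,9.94)
v5: (-3,3) → rotate → (0.82467,4.16172) → ×s → (1.68645,8.51072) → (1.69,8.51)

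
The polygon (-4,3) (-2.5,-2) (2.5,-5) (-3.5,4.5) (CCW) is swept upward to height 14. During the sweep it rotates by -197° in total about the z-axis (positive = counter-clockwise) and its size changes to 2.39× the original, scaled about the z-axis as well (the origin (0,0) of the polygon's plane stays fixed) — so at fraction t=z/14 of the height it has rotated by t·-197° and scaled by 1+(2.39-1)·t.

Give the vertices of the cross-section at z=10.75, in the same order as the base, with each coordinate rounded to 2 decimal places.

Cross-section at z=10.75: (10.23,-1.46) (2.54,6.11) (-9.50,6.58) (10.82,-4.68)

t = z/height = 10.75/14 = 0.767857
s = 1 + (scale-1)·z/height = 1 + (2.39-1)·10.75/14 = 2.067321
θ = twist·z/height = -197°·10.75/14 = -151.2679° = -2.640122 rad
cos θ = -0.876877, sin θ = -0.480715 (intermediates below are computed at full precision and shown rounded to 5 d.p.)
v1: (-4,3) → rotate → (4.94965,-0.70777) → ×s → (10.23252,-1.46318) → (10.23,-1.46)
v2: (-2.5,-2) → rotate → (1.23076,2.95554) → ×s → (2.54438,6.11006) → (2.54,6.11)
v3: (2.5,-5) → rotate → (-4.59577,3.18259) → ×s → (-9.50093,6.57945) → (-9.50,6.58)
v4: (-3.5,4.5) → rotate → (5.23229,-2.26344) → ×s → (10.81682,-4.67926) → (10.82,-4.68)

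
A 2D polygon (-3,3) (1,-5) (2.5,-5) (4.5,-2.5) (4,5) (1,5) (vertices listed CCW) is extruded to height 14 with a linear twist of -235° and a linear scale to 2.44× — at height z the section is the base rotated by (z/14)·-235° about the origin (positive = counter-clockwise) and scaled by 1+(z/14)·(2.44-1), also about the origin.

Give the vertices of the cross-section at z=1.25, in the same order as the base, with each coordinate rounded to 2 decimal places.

Cross-section at z=1.25: (-1.95,4.37) (-0.97,-5.67) (0.61,-6.28) (3.73,-4.45) (6.24,3.65) (3.07,4.86)

t = z/height = 1.25/14 = 0.0892857
s = 1 + (scale-1)·z/height = 1 + (2.44-1)·1.25/14 = 1.128571
θ = twist·z/height = -235°·1.25/14 = -20.9821° = -0.366207 rad
cos θ = 0.933692, sin θ = -0.358077 (intermediates below are computed at full precision and shown rounded to 5 d.p.)
v1: (-3,3) → rotate → (-1.72685,3.87531) → ×s → (-1.94887,4.37356) → (-1.95,4.37)
v2: (1,-5) → rotate → (-0.85669,-5.02654) → ×s → (-0.96684,-5.67281) → (-0.97,-5.67)
v3: (2.5,-5) → rotate → (0.54385,-5.56365) → ×s → (0.61377,-6.27898) → (0.61,-6.28)
v4: (4.5,-2.5) → rotate → (3.30642,-3.94558) → ×s → (3.73153,-4.45286) → (3.73,-4.45)
v5: (4,5) → rotate → (5.52515,3.23615) → ×s → (6.23553,3.65223) → (6.24,3.65)
v6: (1,5) → rotate → (2.72408,4.31038) → ×s → (3.07432,4.86458) → (3.07,4.86)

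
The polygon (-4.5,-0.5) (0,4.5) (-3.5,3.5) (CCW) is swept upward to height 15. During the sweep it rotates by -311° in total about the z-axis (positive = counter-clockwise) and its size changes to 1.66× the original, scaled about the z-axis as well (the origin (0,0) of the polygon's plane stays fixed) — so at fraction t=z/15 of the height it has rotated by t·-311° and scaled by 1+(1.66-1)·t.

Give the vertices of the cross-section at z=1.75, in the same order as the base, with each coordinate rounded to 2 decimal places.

Cross-section at z=1.75: (-4.23,2.43) (2.87,3.91) (-0.81,5.27)

t = z/height = 1.75/15 = 0.116667
s = 1 + (scale-1)·z/height = 1 + (1.66-1)·1.75/15 = 1.077000
θ = twist·z/height = -311°·1.75/15 = -36.2833° = -0.633264 rad
cos θ = 0.806100, sin θ = -0.591779 (intermediates below are computed at full precision and shown rounded to 5 d.p.)
v1: (-4.5,-0.5) → rotate → (-3.92334,2.25995) → ×s → (-4.22544,2.43397) → (-4.23,2.43)
v2: (0,4.5) → rotate → (2.66300,3.62745) → ×s → (2.86806,3.90677) → (2.87,3.91)
v3: (-3.5,3.5) → rotate → (-0.75013,4.89258) → ×s → (-0.80789,5.26931) → (-0.81,5.27)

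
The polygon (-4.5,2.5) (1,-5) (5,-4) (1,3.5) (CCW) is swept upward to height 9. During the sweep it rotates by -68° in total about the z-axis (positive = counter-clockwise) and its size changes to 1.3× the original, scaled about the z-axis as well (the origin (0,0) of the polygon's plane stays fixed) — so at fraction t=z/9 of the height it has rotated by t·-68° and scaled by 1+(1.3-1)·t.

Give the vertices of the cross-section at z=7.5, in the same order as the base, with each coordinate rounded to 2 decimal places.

Cross-section at z=7.5: (-0.48,6.42) (-4.53,-4.48) (-0.74,-7.97) (4.34,1.36)

t = z/height = 7.5/9 = 0.833333
s = 1 + (scale-1)·z/height = 1 + (1.3-1)·7.5/9 = 1.250000
θ = twist·z/height = -68°·7.5/9 = -56.6667° = -0.989020 rad
cos θ = 0.549509, sin θ = -0.835488 (intermediates below are computed at full precision and shown rounded to 5 d.p.)
v1: (-4.5,2.5) → rotate → (-0.38407,5.13347) → ×s → (-0.48009,6.41683) → (-0.48,6.42)
v2: (1,-5) → rotate → (-3.62793,-3.58303) → ×s → (-4.53491,-4.47879) → (-4.53,-4.48)
v3: (5,-4) → rotate → (-0.59441,-6.37547) → ×s → (-0.74301,-7.96934) → (-0.74,-7.97)
v4: (1,3.5) → rotate → (3.47372,1.08779) → ×s → (4.34215,1.35974) → (4.34,1.36)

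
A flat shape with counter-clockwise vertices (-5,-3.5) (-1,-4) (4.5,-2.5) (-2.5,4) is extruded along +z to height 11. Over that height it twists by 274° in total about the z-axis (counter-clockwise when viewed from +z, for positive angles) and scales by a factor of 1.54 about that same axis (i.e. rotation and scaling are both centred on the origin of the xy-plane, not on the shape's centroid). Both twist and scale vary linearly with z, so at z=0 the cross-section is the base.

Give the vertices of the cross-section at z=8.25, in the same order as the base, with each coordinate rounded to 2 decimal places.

t = z/height = 8.25/11 = 0.75
s = 1 + (scale-1)·z/height = 1 + (1.54-1)·8.25/11 = 1.405000
θ = twist·z/height = 274°·8.25/11 = 205.5000° = 3.586652 rad
cos θ = -0.902585, sin θ = -0.430511 (intermediates below are computed at full precision and shown rounded to 5 d.p.)
v1: (-5,-3.5) → rotate → (3.00614,5.31160) → ×s → (4.22362,7.46280) → (4.22,7.46)
v2: (-1,-4) → rotate → (-0.81946,4.04085) → ×s → (-1.15134,5.67740) → (-1.15,5.68)
v3: (4.5,-2.5) → rotate → (-5.13791,0.31916) → ×s → (-7.21877,0.44842) → (-7.22,0.45)
v4: (-2.5,4) → rotate → (3.97851,-2.53406) → ×s → (5.58980,-3.56036) → (5.59,-3.56)

Cross-section at z=8.25: (4.22,7.46) (-1.15,5.68) (-7.22,0.45) (5.59,-3.56)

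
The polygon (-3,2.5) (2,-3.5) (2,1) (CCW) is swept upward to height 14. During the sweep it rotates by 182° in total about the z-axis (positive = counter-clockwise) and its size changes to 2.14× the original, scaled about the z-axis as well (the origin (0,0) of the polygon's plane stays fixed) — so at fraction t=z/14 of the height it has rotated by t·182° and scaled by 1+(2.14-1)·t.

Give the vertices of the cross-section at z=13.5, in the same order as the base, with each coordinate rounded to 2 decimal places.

t = z/height = 13.5/14 = 0.964286
s = 1 + (scale-1)·z/height = 1 + (2.14-1)·13.5/14 = 2.099286
θ = twist·z/height = 182°·13.5/14 = 175.5000° = 3.063053 rad
cos θ = -0.996917, sin θ = 0.078459 (intermediates below are computed at full precision and shown rounded to 5 d.p.)
v1: (-3,2.5) → rotate → (2.79460,-2.72767) → ×s → (5.86667,-5.72616) → (5.87,-5.73)
v2: (2,-3.5) → rotate → (-1.71923,3.64613) → ×s → (-3.60915,7.65427) → (-3.61,7.65)
v3: (2,1) → rotate → (-2.07229,-0.84000) → ×s → (-4.35034,-1.76340) → (-4.35,-1.76)

Cross-section at z=13.5: (5.87,-5.73) (-3.61,7.65) (-4.35,-1.76)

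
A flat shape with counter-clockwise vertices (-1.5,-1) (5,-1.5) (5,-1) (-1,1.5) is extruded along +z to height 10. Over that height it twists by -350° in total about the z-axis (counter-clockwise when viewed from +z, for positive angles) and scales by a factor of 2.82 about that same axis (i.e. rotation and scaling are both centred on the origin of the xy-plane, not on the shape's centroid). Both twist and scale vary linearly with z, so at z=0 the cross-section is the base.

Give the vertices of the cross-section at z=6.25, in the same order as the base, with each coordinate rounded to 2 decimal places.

t = z/height = 6.25/10 = 0.625
s = 1 + (scale-1)·z/height = 1 + (2.82-1)·6.25/10 = 2.137500
θ = twist·z/height = -350°·6.25/10 = -218.7500° = -3.817908 rad
cos θ = -0.779884, sin θ = 0.625923 (intermediates below are computed at full precision and shown rounded to 5 d.p.)
v1: (-1.5,-1) → rotate → (1.79575,-0.15900) → ×s → (3.83842,-0.33986) → (3.84,-0.34)
v2: (5,-1.5) → rotate → (-2.96054,4.29944) → ×s → (-6.32815,9.19006) → (-6.33,9.19)
v3: (5,-1) → rotate → (-3.27350,3.90950) → ×s → (-6.99710,8.35656) → (-7.00,8.36)
v4: (-1,1.5) → rotate → (-0.15900,-1.79575) → ×s → (-0.33986,-3.83842) → (-0.34,-3.84)

Cross-section at z=6.25: (3.84,-0.34) (-6.33,9.19) (-7.00,8.36) (-0.34,-3.84)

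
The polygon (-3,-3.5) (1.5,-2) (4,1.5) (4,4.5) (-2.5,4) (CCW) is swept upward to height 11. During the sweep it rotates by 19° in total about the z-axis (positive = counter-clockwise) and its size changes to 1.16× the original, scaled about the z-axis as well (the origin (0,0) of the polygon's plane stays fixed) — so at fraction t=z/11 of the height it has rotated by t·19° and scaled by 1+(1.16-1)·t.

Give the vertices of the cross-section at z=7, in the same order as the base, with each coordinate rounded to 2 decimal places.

t = z/height = 7/11 = 0.636364
s = 1 + (scale-1)·z/height = 1 + (1.16-1)·7/11 = 1.101818
θ = twist·z/height = 19°·7/11 = 12.0909° = 0.211026 rad
cos θ = 0.977816, sin θ = 0.209463 (intermediates below are computed at full precision and shown rounded to 5 d.p.)
v1: (-3,-3.5) → rotate → (-2.20033,-4.05075) → ×s → (-2.42436,-4.46319) → (-2.42,-4.46)
v2: (1.5,-2) → rotate → (1.88565,-1.64144) → ×s → (2.07765,-1.80857) → (2.08,-1.81)
v3: (4,1.5) → rotate → (3.59707,2.30458) → ×s → (3.96332,2.53923) → (3.96,2.54)
v4: (4,4.5) → rotate → (2.96868,5.23803) → ×s → (3.27095,5.77135) → (3.27,5.77)
v5: (-2.5,4) → rotate → (-3.28239,3.38761) → ×s → (-3.61660,3.73253) → (-3.62,3.73)

Cross-section at z=7: (-2.42,-4.46) (2.08,-1.81) (3.96,2.54) (3.27,5.77) (-3.62,3.73)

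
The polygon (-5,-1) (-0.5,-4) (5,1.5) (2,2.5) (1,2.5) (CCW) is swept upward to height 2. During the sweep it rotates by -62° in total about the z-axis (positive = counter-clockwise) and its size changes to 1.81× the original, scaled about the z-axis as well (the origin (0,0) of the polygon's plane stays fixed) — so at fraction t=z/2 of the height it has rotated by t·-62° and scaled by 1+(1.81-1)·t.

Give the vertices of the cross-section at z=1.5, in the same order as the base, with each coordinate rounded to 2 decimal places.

Cross-section at z=1.5: (-6.70,4.72) (-5.22,-3.84) (7.28,-4.17) (5.13,0.43) (4.02,1.60)

t = z/height = 1.5/2 = 0.75
s = 1 + (scale-1)·z/height = 1 + (1.81-1)·1.5/2 = 1.607500
θ = twist·z/height = -62°·1.5/2 = -46.5000° = -0.811578 rad
cos θ = 0.688355, sin θ = -0.725374 (intermediates below are computed at full precision and shown rounded to 5 d.p.)
v1: (-5,-1) → rotate → (-4.16715,2.93852) → ×s → (-6.69869,4.72367) → (-6.70,4.72)
v2: (-0.5,-4) → rotate → (-3.24567,-2.39073) → ×s → (-5.21742,-3.84310) → (-5.22,-3.84)
v3: (5,1.5) → rotate → (4.52983,-2.59434) → ×s → (7.28171,-4.17040) → (7.28,-4.17)
v4: (2,2.5) → rotate → (3.19015,0.27014) → ×s → (5.12816,0.43425) → (5.13,0.43)
v5: (1,2.5) → rotate → (2.50179,0.99551) → ×s → (4.02163,1.60029) → (4.02,1.60)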